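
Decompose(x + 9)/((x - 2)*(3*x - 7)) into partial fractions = 34/(3*x - 7) - 11/(x - 2)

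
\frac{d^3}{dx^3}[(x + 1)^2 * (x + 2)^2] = 24*x + 36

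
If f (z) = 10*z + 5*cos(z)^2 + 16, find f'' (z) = -10*cos(2*z)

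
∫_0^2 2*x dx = 4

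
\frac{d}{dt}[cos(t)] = -sin(t)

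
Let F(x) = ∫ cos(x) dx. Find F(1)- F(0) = sin(1)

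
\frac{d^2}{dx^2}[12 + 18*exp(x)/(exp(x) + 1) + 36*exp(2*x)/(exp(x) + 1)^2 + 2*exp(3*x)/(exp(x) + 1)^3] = (-96*exp(4*x) + 72*exp(3*x) + 162*exp(2*x) + 18*exp(x))/(exp(5*x) + 5*exp(4*x) + 10*exp(3*x) + 10*exp(2*x) + 5*exp(x) + 1)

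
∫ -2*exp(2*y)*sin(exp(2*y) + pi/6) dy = cos(exp(2*y) + pi/6) + C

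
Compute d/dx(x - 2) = 1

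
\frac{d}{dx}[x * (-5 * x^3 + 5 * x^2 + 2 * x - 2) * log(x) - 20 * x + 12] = -20*x^3*log(x) - 5*x^3 + 15*x^2*log(x) + 5*x^2 + 4*x*log(x) + 2*x - 2*log(x) - 22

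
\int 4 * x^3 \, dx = x^4 + C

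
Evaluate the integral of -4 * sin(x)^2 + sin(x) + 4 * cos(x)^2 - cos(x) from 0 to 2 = 2*sin(4) - sqrt(2)*sin(pi/4 + 2) + 1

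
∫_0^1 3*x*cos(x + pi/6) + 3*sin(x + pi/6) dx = 3*sin(pi/6 + 1)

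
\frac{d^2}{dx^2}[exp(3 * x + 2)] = 9*exp(3*x + 2)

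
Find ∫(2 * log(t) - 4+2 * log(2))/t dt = (log(2*t) - 2)^2 + C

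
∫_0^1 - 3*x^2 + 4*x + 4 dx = 5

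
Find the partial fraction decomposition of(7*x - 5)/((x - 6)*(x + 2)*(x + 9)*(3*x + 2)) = 261/(2000*(3*x + 2)) + 68/(2625*(x + 9)) - 19/(224*(x + 2)) + 37/(2400*(x - 6))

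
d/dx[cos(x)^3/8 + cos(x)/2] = (3*sin(x)^2 - 7)*sin(x)/8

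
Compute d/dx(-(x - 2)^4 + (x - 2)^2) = -4*x^3 + 24*x^2 - 46*x + 28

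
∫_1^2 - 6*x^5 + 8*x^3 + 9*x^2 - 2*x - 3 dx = -18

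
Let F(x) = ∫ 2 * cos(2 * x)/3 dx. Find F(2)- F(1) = -sin(2)/3 + sin(4)/3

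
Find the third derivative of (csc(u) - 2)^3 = 3*(4 - 16/sin(u) - 15/sin(u)^2 + 48/sin(u)^3 - 20/sin(u)^4)*cos(u)/sin(u)^2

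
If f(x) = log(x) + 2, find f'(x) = 1/x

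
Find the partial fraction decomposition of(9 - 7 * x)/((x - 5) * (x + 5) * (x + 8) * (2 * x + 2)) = -5/(42*(x + 8)) + 11/(60*(x + 5)) - 1/(21*(x + 1)) - 1/(60*(x - 5))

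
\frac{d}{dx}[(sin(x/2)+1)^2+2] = sin(x)/2 + cos(x/2)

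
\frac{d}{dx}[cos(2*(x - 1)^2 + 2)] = 4*(1 - x)*sin(2*(x^2 - 2*x + 2))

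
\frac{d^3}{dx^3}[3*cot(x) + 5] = -18*cot(x)^4 - 24*cot(x)^2 - 6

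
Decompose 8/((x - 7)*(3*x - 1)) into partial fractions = -6/(5*(3*x - 1)) + 2/(5*(x - 7))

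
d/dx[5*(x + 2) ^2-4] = 10*x + 20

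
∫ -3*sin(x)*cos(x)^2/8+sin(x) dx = (cos(2*x) - 15)*cos(x)/16 + C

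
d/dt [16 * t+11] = 16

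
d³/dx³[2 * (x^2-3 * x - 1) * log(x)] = (4*x^2 + 6*x - 4)/x^3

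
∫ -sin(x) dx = cos(x) + C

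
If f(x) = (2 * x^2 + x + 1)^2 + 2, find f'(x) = 16*x^3 + 12*x^2 + 10*x + 2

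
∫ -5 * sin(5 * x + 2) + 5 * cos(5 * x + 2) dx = sqrt(2)*sin(5*x + pi/4 + 2) + C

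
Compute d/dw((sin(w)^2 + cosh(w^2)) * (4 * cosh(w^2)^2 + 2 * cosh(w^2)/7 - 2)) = -2*w*cos(2*w)*sinh(w^2)/7 - 4*w*cos(2*w)*sinh(2*w^2) + 16*w*sinh(w^2)/7 + 32*w*sinh(2*w^2)/7 + 6*w*sinh(3*w^2) + 2*sin(2*w)*cosh(w^2)/7 + 2*sin(2*w)*cosh(2*w^2)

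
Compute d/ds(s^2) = 2*s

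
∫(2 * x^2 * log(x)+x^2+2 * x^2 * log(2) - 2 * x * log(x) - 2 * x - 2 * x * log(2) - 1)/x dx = ((x - 1)^2 - 2)*log(2*x) + C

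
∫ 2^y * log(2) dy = 2^y + C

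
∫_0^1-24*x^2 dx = -8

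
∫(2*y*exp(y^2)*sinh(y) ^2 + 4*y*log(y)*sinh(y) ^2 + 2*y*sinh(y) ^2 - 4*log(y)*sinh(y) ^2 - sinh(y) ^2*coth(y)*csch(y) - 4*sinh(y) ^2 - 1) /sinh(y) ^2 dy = 2*y*(y - 2)*log(y) + exp(y^2) + coth(y) + csch(y) + C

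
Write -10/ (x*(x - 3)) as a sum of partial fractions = -10/(3*(x - 3)) + 10/(3*x)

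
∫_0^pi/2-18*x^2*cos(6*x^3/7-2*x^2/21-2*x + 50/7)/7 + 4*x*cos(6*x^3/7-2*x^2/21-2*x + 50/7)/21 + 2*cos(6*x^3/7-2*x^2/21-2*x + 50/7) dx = sin((-2*pi^2 + 9*pi^3 + 600)/84) + sin(50/7)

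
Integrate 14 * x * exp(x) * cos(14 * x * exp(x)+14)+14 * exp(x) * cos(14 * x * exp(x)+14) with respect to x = sin(14*x*exp(x) + 14) + C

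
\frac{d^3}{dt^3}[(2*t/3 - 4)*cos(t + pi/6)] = 2*t*sin(t + pi/6)/3 - 4*sin(t + pi/6) - 2*cos(t + pi/6)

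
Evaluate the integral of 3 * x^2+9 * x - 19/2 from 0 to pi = 3 + (pi/2 + 3)*(-3*pi - 1 + 2*pi^2)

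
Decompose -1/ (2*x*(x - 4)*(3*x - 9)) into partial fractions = 1/(18*(x - 3)) - 1/(24*(x - 4)) - 1/(72*x)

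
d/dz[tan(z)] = cos(z)^(-2)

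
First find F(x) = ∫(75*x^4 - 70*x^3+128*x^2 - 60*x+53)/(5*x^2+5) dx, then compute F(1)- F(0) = log(2) + 43/5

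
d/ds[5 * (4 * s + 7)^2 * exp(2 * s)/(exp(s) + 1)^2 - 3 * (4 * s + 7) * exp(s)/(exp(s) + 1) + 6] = (160*s^2*exp(2*s) + 160*s*exp(3*s) + 708*s*exp(2*s) - 12*s*exp(s) + 268*exp(3*s) + 725*exp(2*s) - 33*exp(s))/(exp(3*s) + 3*exp(2*s) + 3*exp(s) + 1)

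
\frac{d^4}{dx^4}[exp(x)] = exp(x)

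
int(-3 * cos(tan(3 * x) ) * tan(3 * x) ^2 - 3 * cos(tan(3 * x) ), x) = -sin(tan(3*x)) + C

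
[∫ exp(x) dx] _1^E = -E + exp(E)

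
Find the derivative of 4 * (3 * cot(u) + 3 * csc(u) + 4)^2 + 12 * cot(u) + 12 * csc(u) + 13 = -36*(3*cos(u) + 3 + 2*cos(u)^2/sin(u) + 4*cos(u)/sin(u) + 2/sin(u))/sin(u)^2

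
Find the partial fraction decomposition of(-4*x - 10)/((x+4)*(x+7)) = -6/(x + 7) + 2/(x + 4)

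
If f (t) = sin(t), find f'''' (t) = sin(t)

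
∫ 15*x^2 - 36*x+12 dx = 5*x^3 - 18*x^2 + 12*x + C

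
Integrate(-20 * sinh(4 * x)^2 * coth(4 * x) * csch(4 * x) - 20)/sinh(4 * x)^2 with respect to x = 5/tanh(2*x) + C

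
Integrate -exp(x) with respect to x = -exp(x) + C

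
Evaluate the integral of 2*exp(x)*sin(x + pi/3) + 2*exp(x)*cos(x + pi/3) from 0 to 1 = -sqrt(3) + 2*E*sin(1 + pi/3)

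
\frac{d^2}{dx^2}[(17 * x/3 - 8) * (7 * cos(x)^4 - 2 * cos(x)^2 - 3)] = -476*x*(1 - cos(2*x))^2/3 - 374*x*cos(2*x) + 238*x + 224*(1 - cos(2*x))^2 - 170*sin(2*x)/3 - 119*sin(4*x)/3 + 528*cos(2*x) - 336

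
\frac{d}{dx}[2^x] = 2^x*log(2)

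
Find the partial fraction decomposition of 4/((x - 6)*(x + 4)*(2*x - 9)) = -16/(51*(2*x - 9)) + 2/(85*(x + 4)) + 2/(15*(x - 6))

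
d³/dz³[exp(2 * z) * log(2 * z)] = (8*z^3*exp(2*z)*log(z) + 8*z^3*exp(2*z)*log(2) + 12*z^2*exp(2*z) - 6*z*exp(2*z) + 2*exp(2*z))/z^3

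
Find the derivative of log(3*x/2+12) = 1/(x + 8)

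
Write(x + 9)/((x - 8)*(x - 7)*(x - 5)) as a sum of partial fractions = 7/(3*(x - 5)) - 8/(x - 7) + 17/(3*(x - 8))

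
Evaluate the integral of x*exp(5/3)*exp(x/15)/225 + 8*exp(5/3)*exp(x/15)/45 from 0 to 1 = -5*exp(5/3)/3 + 26*exp(26/15)/15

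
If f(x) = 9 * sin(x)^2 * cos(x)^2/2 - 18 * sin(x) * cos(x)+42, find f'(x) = 9*sin(4*x)/4 - 18*cos(2*x)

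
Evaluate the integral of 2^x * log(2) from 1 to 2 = 2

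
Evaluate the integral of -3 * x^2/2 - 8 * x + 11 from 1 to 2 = -9/2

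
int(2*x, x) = x^2 + C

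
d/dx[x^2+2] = 2*x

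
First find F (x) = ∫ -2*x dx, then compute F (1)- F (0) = -1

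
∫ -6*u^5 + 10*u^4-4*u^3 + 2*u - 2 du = -u^6 + 2*u^5 - u^4 + u^2 - 2*u + C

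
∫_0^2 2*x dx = 4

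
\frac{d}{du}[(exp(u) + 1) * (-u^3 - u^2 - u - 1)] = -u^3*exp(u) - 4*u^2*exp(u) - 3*u^2 - 3*u*exp(u) - 2*u - 2*exp(u) - 1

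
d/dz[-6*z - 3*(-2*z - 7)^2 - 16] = -24*z - 90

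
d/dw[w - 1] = 1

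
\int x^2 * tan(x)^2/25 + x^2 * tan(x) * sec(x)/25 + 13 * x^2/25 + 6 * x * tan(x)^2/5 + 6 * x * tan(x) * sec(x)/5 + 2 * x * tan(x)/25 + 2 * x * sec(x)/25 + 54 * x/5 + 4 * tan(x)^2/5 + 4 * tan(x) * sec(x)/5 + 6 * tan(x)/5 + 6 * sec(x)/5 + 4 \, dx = (4*x + tan(x) + sec(x))*(x^2 + 30*x + 20)/25 + C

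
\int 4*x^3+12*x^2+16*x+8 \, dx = x^4 + 4*x^3 + 8*x^2 + 8*x + C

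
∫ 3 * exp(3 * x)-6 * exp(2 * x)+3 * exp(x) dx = (exp(x) - 1)^3 + C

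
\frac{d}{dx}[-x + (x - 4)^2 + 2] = 2*x - 9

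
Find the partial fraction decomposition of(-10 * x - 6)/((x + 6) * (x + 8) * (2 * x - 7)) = -164/(437*(2*x - 7)) + 37/(23*(x + 8)) - 27/(19*(x + 6))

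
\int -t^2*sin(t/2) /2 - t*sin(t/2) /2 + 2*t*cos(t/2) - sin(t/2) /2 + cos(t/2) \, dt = (t^2 + t + 1)*cos(t/2) + C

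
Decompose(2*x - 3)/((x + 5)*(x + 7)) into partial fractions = 17/(2*(x + 7)) - 13/(2*(x + 5))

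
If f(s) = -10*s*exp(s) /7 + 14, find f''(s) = -10*s*exp(s)/7 - 20*exp(s)/7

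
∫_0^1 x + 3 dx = 7/2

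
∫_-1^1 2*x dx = 0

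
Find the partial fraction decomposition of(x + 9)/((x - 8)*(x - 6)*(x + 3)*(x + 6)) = -1/(168*(x + 6)) + 2/(99*(x + 3)) - 5/(72*(x - 6)) + 17/(308*(x - 8))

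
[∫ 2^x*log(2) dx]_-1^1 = 3/2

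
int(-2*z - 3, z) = -z^2 - 3*z + C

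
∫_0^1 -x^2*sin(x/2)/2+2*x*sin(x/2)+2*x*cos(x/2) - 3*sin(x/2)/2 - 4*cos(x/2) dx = -3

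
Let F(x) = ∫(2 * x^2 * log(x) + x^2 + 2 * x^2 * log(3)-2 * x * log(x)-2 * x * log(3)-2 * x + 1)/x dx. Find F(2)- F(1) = log(6)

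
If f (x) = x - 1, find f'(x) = 1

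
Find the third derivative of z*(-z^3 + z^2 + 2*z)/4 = 3/2 - 6*z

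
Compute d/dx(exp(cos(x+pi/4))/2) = -exp(cos(x + pi/4))*sin(x + pi/4)/2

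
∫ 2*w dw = w^2 + C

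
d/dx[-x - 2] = -1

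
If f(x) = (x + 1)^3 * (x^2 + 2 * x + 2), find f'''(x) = 60*x^2 + 120*x + 66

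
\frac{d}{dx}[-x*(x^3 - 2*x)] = -4*x^3 + 4*x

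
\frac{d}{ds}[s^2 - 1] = 2*s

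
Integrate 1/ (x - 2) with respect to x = log(4 - 2*x) + C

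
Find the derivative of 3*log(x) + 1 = 3/x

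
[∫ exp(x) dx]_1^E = -E + exp(E)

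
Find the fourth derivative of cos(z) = cos(z)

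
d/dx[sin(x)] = cos(x)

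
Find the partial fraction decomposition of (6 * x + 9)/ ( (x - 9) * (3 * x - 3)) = -5/(8*(x - 1)) + 21/(8*(x - 9))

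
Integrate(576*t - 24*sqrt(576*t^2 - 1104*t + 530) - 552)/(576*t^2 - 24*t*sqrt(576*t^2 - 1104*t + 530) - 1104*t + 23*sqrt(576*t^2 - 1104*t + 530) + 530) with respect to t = log(-24*t + sqrt((24*t - 23)^2 + 1) + 23) + C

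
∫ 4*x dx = 2*x^2 + C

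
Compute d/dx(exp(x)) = exp(x)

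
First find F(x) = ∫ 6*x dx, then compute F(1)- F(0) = 3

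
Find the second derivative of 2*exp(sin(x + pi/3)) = -2*exp(sin(x + pi/3))*sin(x + pi/3) + 2*exp(sin(x + pi/3))*cos(x + pi/3)^2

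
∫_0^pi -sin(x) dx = -2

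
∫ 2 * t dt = t^2 + C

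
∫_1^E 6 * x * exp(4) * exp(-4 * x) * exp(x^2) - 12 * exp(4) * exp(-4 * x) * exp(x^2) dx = -3*E + 3*exp((-2 + E)^2)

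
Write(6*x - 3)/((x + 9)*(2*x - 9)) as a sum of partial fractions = 16/(9*(2*x - 9)) + 19/(9*(x + 9))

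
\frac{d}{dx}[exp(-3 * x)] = -3*exp(-3*x)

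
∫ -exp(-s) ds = exp(-s) + C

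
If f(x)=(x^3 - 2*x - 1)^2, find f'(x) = 6*x^5 - 16*x^3 - 6*x^2 + 8*x + 4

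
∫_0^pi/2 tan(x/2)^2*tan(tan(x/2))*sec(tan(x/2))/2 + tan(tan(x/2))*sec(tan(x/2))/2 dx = -1 + sec(1)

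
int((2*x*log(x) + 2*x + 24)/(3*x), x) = 2*(x + 12)*log(x)/3 + C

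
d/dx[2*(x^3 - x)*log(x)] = 6*x^2*log(x) + 2*x^2 - 2*log(x) - 2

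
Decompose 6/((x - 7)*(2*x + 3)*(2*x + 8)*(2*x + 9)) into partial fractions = -2/(23*(2*x + 9)) - 2/(85*(2*x + 3)) + 3/(55*(x + 4)) + 3/(4301*(x - 7))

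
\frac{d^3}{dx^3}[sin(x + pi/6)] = -cos(x + pi/6)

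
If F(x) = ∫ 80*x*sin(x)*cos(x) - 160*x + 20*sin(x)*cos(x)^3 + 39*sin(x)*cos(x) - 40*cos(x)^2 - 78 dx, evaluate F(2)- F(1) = -338 + 129*cos(2)/4 - 5*cos(8)/8 - 413*cos(4)/8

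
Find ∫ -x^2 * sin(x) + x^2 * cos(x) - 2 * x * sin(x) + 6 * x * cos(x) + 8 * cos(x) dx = sqrt(2)*(x + 2)^2*sin(x + pi/4) + C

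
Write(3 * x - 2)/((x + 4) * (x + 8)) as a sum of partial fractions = 13/(2*(x + 8)) - 7/(2*(x + 4))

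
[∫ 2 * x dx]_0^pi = pi^2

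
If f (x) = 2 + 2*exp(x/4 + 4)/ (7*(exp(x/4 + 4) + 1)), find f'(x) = exp(x/4 + 4)/(28*exp(4)*exp(x/4) + 14*exp(8)*exp(x/2) + 14)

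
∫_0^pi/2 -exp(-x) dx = -1 + exp(-pi/2)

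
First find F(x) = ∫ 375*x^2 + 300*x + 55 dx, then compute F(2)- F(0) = 1710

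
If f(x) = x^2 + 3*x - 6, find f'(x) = 2*x + 3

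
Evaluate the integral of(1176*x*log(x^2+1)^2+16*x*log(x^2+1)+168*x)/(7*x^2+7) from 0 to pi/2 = 4*log(1 + pi^2/4)^2/7 + 12*log(1 + pi^2/4) + 28*log(1 + pi^2/4)^3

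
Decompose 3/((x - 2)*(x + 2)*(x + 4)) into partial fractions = 1/(4*(x + 4)) - 3/(8*(x + 2)) + 1/(8*(x - 2))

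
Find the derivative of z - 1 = 1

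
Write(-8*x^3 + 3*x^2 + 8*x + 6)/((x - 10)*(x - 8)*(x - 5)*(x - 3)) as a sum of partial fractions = 159/(70*(x - 3)) - 293/(10*(x - 5)) + 639/(5*(x - 8)) - 3807/(35*(x - 10))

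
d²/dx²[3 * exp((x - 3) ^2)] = 12*x^2*exp(x^2 - 6*x + 9) - 72*x*exp(x^2 - 6*x + 9) + 114*exp(x^2 - 6*x + 9)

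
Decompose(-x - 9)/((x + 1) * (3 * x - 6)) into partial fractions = 8/(9*(x + 1)) - 11/(9*(x - 2))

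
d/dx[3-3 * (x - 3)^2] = 18 - 6*x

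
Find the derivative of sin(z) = cos(z)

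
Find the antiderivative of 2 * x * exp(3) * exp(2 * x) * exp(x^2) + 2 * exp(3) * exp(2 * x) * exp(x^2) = exp((x + 1)^2 + 2) + C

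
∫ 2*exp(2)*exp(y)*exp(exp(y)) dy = 2*exp(exp(y) + 2) + C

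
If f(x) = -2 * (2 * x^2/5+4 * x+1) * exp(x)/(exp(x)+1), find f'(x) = (-4*x^2*exp(x) - 8*x*exp(2*x) - 48*x*exp(x) - 40*exp(2*x) - 50*exp(x))/(5*exp(2*x) + 10*exp(x) + 5)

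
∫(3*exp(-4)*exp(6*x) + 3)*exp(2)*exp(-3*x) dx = 2*sinh(3*x - 2) + C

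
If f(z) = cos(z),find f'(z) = -sin(z)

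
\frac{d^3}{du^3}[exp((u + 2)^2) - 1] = 8*u^3*exp(u^2 + 4*u + 4) + 48*u^2*exp(u^2 + 4*u + 4) + 108*u*exp(u^2 + 4*u + 4) + 88*exp(u^2 + 4*u + 4)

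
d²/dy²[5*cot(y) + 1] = 10*cos(y)/sin(y)^3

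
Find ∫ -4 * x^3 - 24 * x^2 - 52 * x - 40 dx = -x^4 - 8*x^3 - 26*x^2 - 40*x + C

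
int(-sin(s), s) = cos(s) + C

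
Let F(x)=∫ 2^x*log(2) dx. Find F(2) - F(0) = 3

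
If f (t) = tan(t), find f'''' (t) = 24*tan(t)^5 + 40*tan(t)^3 + 16*tan(t)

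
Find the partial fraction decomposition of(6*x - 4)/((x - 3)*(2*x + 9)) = 62/(15*(2*x + 9)) + 14/(15*(x - 3))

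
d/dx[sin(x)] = cos(x)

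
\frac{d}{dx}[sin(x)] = cos(x)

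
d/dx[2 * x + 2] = 2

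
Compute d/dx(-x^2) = -2*x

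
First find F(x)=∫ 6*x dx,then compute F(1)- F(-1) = 0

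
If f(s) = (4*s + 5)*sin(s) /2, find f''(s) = -2*s*sin(s) - 5*sin(s)/2 + 4*cos(s)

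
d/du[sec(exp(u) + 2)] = exp(u)*tan(exp(u) + 2)*sec(exp(u) + 2)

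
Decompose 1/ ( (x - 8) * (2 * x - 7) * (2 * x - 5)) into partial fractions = 1/(11*(2*x - 5)) - 1/(9*(2*x - 7)) + 1/(99*(x - 8))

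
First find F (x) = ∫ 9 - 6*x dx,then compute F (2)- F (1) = 0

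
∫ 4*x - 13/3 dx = 2*x^2 - 13*x/3 + C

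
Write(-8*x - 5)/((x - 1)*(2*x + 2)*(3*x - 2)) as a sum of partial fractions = 93/(10*(3*x - 2)) + 3/(20*(x + 1)) - 13/(4*(x - 1))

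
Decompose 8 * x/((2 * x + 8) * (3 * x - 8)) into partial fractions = 8/(5*(3*x - 8)) + 4/(5*(x + 4))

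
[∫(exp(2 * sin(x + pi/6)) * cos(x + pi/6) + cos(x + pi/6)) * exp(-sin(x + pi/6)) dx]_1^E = -exp(sin(pi/6 + 1)) - exp(-sin(pi/6 + E)) + exp(-sin(pi/6 + 1)) + exp(sin(pi/6 + E))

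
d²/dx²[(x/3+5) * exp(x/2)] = x*exp(x/2)/12 + 19*exp(x/2)/12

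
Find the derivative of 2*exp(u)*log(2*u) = (2*u*exp(u)*log(u) + 2*u*exp(u)*log(2) + 2*exp(u))/u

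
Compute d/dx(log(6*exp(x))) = 1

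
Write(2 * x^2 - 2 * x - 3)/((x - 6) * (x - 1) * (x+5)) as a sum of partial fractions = 19/(22*(x + 5)) + 1/(10*(x - 1)) + 57/(55*(x - 6))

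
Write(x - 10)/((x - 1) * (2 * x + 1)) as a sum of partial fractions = 7/(2*x + 1) - 3/(x - 1)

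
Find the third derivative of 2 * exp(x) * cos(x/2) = (-11*sin(x/2) + 2*cos(x/2))*exp(x)/4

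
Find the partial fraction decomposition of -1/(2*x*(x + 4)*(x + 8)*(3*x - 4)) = -27/(3584*(3*x - 4)) + 1/(1792*(x + 8)) - 1/(512*(x + 4)) + 1/(256*x)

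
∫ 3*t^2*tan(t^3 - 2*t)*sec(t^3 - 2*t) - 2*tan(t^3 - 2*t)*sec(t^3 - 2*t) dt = sec(t*(t^2 - 2)) + C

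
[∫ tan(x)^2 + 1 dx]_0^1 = tan(1)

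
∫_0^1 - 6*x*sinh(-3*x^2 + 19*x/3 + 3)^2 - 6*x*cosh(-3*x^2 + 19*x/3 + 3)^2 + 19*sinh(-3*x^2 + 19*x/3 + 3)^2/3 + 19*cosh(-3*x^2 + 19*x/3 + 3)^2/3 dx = -sinh(6)/2 + sinh(38/3)/2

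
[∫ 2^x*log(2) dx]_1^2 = 2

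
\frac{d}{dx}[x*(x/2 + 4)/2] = x/2 + 2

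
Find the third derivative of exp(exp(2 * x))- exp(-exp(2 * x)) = (8*exp(6*x) - 24*exp(4*x) + 8*exp(2*x) + 8*exp(2*x + 2*exp(2*x)) + 24*exp(4*x + 2*exp(2*x)) + 8*exp(6*x + 2*exp(2*x)))*exp(-exp(2*x))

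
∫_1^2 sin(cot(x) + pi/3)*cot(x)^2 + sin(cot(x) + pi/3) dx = -cos(cot(1) + pi/3) + cos(cot(2) + pi/3)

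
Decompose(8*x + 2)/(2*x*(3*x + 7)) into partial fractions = 25/(7*(3*x + 7)) + 1/(7*x)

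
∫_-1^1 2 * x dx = 0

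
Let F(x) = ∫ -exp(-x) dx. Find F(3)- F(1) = -exp(-1) + exp(-3)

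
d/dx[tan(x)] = cos(x)^(-2)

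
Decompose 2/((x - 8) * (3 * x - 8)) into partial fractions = -3/(8*(3*x - 8)) + 1/(8*(x - 8))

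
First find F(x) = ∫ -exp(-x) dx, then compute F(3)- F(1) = -exp(-1) + exp(-3)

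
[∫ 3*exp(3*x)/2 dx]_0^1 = -1/2 + exp(3)/2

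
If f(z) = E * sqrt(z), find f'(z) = E/(2*sqrt(z))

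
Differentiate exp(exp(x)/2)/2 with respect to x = exp(x + exp(x)/2)/4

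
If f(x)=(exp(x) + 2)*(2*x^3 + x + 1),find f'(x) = 2*x^3*exp(x) + 6*x^2*exp(x) + 12*x^2 + x*exp(x) + 2*exp(x) + 2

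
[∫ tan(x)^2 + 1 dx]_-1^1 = 2*tan(1)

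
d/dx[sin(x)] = cos(x)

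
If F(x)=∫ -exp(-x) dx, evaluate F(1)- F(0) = -1 + exp(-1)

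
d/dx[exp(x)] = exp(x)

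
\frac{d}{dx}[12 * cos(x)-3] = -12*sin(x)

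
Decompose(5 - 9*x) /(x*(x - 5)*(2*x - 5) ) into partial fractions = 14/(5*(2*x - 5)) - 8/(5*(x - 5)) + 1/(5*x)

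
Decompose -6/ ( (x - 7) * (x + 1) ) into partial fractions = 3/(4*(x + 1)) - 3/(4*(x - 7))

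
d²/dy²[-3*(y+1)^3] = -18*y - 18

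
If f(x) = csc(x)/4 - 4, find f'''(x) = -(cos(x)^2 + 5)*cos(x)/(4*sin(x)^4)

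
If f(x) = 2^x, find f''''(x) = 2^x*log(2)^4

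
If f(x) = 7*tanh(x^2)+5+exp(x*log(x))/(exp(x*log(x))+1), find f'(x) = (14*x*exp(2*x*log(x))/cosh(x^2)^2 + 28*x*exp(x*log(x))/cosh(x^2)^2 + 14*x/cosh(x^2)^2 + exp(x*log(x))*log(x) + exp(x*log(x)))/(exp(2*x*log(x)) + 2*exp(x*log(x)) + 1)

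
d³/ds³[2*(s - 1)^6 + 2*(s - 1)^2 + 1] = 240*s^3 - 720*s^2 + 720*s - 240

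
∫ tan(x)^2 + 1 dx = tan(x) + C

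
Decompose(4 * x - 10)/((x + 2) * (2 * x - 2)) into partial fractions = 3/(x + 2) - 1/(x - 1)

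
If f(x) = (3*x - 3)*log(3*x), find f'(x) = (3*x*log(x) + 3*x + 3*x*log(3) - 3)/x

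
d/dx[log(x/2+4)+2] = 1/(x + 8)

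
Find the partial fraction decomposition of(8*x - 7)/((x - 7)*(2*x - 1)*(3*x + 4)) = -159/(275*(3*x + 4)) + 12/(143*(2*x - 1)) + 49/(325*(x - 7))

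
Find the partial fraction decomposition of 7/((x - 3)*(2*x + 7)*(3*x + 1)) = -63/(190*(3*x + 1)) + 28/(247*(2*x + 7)) + 7/(130*(x - 3))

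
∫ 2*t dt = t^2 + C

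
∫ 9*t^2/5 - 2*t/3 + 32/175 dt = 3*t^3/5 - t^2/3 + 32*t/175 + C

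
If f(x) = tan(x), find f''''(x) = 24*tan(x)^5 + 40*tan(x)^3 + 16*tan(x)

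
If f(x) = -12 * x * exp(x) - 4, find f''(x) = -12*x*exp(x) - 24*exp(x)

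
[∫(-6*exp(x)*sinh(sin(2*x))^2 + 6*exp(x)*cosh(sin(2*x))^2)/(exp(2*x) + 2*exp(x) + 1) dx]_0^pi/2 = -3 + 6*exp(pi/2)/(1 + exp(pi/2))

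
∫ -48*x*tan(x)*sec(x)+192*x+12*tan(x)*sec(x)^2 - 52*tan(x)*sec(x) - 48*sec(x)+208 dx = 16*x + 6*(4*x - sec(x) + 4)^2 - 4*sec(x) + C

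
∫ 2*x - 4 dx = x^2 - 4*x + C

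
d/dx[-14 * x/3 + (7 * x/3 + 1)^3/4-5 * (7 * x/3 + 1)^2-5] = 343*x^2/36 - 833*x/18 - 105/4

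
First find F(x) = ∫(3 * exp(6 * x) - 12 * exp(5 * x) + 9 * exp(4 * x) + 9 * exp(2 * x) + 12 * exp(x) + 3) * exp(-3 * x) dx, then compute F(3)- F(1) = -(-2 - exp(-1) + E)^3 + (-2 - exp(-3) + exp(3))^3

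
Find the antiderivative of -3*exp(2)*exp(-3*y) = exp(2 - 3*y) + C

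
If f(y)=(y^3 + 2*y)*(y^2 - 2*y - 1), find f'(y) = 5*y^4 - 8*y^3 + 3*y^2 - 8*y - 2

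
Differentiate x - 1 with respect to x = 1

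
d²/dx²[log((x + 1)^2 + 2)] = (-2*x^2 - 4*x + 2)/(x^4 + 4*x^3 + 10*x^2 + 12*x + 9)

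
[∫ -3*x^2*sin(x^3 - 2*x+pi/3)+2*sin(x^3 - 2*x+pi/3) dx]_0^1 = -1/2 + sin(pi/6 + 1)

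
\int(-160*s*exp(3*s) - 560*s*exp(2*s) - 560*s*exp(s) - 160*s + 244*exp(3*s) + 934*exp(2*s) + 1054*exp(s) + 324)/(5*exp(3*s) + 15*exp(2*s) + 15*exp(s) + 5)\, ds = 2*(2*(s - 2)*(exp(s) + 1)^2 - 10*(2*(s - 2)*(exp(s) + 1) + exp(s))^2 + (exp(s) + 1)*exp(s))/(5*(exp(s) + 1)^2) + C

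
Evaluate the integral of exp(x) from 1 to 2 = -E + exp(2)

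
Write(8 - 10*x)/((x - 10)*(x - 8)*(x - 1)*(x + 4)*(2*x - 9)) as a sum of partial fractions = -592/(9163*(2*x - 9)) + 2/(595*(x + 4)) + 2/(2205*(x - 1)) + 3/(49*(x - 8)) - 23/(693*(x - 10))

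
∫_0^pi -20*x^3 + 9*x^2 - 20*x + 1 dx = (-3 + 5*pi)*(-pi^3 - 2*pi - 1) - 3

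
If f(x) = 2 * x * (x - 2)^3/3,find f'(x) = 8*x^3/3 - 12*x^2 + 16*x - 16/3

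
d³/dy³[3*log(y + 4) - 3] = 6/(y^3 + 12*y^2 + 48*y + 64)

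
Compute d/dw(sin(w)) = cos(w)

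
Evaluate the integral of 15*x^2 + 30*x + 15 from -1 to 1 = 40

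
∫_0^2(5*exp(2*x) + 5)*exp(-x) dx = -5*exp(-2) + 5*exp(2)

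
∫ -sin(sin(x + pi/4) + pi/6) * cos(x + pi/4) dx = cos(sin(x + pi/4) + pi/6) + C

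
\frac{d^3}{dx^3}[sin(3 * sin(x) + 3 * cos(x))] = 6*(9*sqrt(2)*sin(x)*cos(x)*cos(3*sqrt(2)*sin(x + pi/4)) + 9*sin(3*sqrt(2)*sin(x + pi/4))*sin(x + pi/4) - 5*sqrt(2)*cos(3*sqrt(2)*sin(x + pi/4)))*cos(x + pi/4)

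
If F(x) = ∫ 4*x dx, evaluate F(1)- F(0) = 2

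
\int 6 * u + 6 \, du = 3*u^2 + 6*u + C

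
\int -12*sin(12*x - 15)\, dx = cos(12*x - 15) + C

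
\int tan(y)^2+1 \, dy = tan(y) + C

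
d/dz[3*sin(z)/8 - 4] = 3*cos(z)/8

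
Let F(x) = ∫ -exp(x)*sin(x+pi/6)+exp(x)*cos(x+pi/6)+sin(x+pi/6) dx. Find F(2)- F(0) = (-1 + exp(2))*cos(pi/6 + 2)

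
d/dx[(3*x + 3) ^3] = 81*x^2 + 162*x + 81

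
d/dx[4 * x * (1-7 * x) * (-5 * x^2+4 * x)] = 560*x^3 - 396*x^2 + 32*x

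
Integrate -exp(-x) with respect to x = exp(-x) + C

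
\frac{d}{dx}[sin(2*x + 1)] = 2*cos(2*x + 1)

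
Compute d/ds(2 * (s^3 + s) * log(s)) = 6*s^2*log(s) + 2*s^2 + 2*log(s) + 2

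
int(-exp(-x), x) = exp(-x) + C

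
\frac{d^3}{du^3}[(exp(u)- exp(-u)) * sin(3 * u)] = (-26*exp(2*u)*sin(3*u) - 18*exp(2*u)*cos(3*u) - 26*sin(3*u) + 18*cos(3*u))*exp(-u)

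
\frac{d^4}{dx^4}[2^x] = 2^x*log(2)^4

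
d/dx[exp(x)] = exp(x)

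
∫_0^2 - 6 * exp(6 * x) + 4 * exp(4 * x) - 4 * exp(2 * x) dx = -exp(12) - 2*exp(4) + 2 + exp(8)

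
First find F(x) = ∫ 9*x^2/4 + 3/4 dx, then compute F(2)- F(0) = 15/2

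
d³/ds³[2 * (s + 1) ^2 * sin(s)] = -2*s^2*cos(s) - 12*s*sin(s) - 4*s*cos(s) - 12*sin(s) + 10*cos(s)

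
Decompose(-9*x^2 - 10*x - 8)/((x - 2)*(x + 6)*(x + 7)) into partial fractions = -379/(9*(x + 7)) + 34/(x + 6) - 8/(9*(x - 2))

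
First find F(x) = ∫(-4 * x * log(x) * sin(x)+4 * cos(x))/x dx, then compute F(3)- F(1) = 4*log(3)*cos(3)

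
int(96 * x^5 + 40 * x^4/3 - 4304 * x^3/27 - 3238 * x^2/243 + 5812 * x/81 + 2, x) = 16*x^6 + 8*x^5/3 - 1076*x^4/27 - 3238*x^3/729 + 2906*x^2/81 + 2*x + C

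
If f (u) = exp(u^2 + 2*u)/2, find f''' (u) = 4*u^3*exp(u^2 + 2*u) + 12*u^2*exp(u^2 + 2*u) + 18*u*exp(u^2 + 2*u) + 10*exp(u^2 + 2*u)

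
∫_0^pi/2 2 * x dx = pi^2/4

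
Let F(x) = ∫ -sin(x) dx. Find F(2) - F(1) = -cos(1) + cos(2)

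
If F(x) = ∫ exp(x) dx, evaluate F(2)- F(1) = -E + exp(2)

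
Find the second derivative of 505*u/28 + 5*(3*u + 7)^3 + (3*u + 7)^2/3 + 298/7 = 810*u + 1896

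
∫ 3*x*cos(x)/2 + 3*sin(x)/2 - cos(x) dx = (3*x/2 - 1)*sin(x) + C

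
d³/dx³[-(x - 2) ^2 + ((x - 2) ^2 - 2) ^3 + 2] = 120*x^3 - 720*x^2 + 1296*x - 672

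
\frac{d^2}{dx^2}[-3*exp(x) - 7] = -3*exp(x)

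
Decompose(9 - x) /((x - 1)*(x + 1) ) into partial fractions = -5/(x + 1) + 4/(x - 1)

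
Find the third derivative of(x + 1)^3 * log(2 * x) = (6*x^3*log(x) + 6*x^3*log(2) + 11*x^3 + 6*x^2 - 3*x + 2)/x^3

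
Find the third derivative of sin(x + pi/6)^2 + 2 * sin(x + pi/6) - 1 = -4*sin(2*x + pi/3) - 2*cos(x + pi/6)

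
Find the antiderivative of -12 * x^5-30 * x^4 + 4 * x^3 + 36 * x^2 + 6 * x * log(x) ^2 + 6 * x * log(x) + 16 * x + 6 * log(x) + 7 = x*(-2*x^5 - 6*x^4 + x^3 + 12*x^2 + 3*x*log(x)^2 + 8*x + 6*log(x) + 1) + C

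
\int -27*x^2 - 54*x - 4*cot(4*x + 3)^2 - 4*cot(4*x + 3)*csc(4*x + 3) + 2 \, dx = -9*x^3 - 27*x^2 + 6*x + cot(4*x + 3) + csc(4*x + 3) + C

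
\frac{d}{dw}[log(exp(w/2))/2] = 1/4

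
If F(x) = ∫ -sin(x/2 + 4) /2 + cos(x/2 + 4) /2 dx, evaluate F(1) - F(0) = sin(9/2) + cos(9/2) - cos(4) - sin(4)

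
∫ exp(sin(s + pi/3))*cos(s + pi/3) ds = exp(sin(s + pi/3)) + C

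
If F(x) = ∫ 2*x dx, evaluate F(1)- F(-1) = 0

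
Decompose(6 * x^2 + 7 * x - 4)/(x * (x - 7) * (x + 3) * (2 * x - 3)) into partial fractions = -160/(297*(2*x - 3)) - 29/(270*(x + 3)) + 339/(770*(x - 7)) - 4/(63*x)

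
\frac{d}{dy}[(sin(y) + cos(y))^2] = 2*cos(2*y)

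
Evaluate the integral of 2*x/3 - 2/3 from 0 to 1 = -1/3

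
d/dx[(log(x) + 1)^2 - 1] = (2*log(x) + 2)/x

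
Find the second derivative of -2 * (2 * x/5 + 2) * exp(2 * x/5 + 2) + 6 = -16*x*exp(2*x/5 + 2)/125 - 32*exp(2*x/5 + 2)/25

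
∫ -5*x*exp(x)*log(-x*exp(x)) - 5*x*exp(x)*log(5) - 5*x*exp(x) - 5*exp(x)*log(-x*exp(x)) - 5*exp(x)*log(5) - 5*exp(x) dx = -5*x*exp(x)*log(-5*x*exp(x)) + C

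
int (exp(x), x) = exp(x) + C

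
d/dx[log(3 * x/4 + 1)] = 3/(3*x + 4)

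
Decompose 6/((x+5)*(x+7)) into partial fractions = -3/(x + 7) + 3/(x + 5)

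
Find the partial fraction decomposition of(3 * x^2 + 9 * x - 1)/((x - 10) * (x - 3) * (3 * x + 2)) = -51/(352*(3*x + 2)) - 53/(77*(x - 3)) + 389/(224*(x - 10))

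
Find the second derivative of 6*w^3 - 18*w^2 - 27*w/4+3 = 36*w - 36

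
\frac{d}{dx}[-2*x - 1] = -2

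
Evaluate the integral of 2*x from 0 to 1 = 1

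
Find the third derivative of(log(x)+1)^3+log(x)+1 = (6*log(x)^2 - 6*log(x) - 4)/x^3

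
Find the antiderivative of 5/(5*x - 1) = log(5*x - 1) + C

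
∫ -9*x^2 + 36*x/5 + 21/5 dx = -3*x^3 + 18*x^2/5 + 21*x/5 + C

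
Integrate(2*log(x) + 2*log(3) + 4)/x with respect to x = (log(3*x) + 2)^2 + C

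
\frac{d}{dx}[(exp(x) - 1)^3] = 3*exp(3*x) - 6*exp(2*x) + 3*exp(x)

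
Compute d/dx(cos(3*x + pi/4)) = -3*sin(3*x + pi/4)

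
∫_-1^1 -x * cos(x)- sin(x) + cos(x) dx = 2*sin(1)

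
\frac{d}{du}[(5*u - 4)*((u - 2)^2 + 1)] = 15*u^2 - 48*u + 41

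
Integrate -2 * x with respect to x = -x^2 + C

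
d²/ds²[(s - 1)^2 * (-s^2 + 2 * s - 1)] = -12*s^2 + 24*s - 12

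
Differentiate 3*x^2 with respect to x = 6*x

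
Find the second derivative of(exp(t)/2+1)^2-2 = exp(2*t) + exp(t)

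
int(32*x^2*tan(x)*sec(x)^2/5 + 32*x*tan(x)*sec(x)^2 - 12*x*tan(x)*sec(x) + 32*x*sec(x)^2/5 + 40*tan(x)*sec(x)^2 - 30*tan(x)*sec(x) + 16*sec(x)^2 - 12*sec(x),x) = 2*(-30*x + 2*(2*x + 5)^2/cos(x) - 75)/(5*cos(x)) + C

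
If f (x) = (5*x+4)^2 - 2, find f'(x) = 50*x + 40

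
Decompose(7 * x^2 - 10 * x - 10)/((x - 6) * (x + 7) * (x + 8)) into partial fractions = 37/(x + 8) - 31/(x + 7) + 1/(x - 6)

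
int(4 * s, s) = 2*s^2 + C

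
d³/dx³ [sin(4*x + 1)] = -64*cos(4*x + 1)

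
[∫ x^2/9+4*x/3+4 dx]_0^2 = 296/27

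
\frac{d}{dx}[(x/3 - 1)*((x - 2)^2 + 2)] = x^2 - 14*x/3 + 6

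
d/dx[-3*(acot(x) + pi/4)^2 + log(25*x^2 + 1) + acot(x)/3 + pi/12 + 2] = (300*x^3 + 900*x^2*acot(x) - 50*x^2 + 225*pi*x^2 + 300*x + 36*acot(x) - 2 + 9*pi)/(150*x^4 + 156*x^2 + 6)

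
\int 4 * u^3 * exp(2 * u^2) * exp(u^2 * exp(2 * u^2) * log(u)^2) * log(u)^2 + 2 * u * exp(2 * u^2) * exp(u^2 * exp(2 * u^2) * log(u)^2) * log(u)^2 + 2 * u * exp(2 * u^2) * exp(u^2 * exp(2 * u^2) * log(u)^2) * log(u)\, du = exp(u^2*exp(2*u^2)*log(u)^2) + C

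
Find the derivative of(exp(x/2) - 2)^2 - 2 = -2*exp(x/2) + exp(x)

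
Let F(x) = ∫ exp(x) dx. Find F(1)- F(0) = -1 + E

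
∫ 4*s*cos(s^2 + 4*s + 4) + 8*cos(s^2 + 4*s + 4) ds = 2*sin((s + 2)^2) + C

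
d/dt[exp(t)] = exp(t)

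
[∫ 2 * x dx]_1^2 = 3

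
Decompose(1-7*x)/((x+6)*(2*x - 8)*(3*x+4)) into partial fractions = -93/(448*(3*x + 4)) + 43/(280*(x + 6)) - 27/(320*(x - 4))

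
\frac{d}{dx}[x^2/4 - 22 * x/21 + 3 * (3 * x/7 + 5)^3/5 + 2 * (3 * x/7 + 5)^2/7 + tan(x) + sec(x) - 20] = 243*x^2/1715 + 2683*x/686 + tan(x)^2 + tan(x)*sec(x) + 3008/147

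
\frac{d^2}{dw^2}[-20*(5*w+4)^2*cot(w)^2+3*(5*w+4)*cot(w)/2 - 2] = -3000*w^2*cot(w)^4 - 4000*w^2*cot(w)^2 - 1000*w^2 - 4800*w*cot(w)^4 + 4015*w*cot(w)^3 - 6400*w*cot(w)^2 + 4015*w*cot(w) - 1600*w - 1920*cot(w)^4 + 3212*cot(w)^3 - 3575*cot(w)^2 + 3212*cot(w) - 655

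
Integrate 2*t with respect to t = t^2 + C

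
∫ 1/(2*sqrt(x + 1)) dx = sqrt(x + 1) + C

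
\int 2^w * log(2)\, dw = 2^w + C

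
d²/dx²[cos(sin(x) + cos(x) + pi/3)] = 2*sin(x)*cos(x)*cos(sqrt(2)*sin(x + pi/4) + pi/3) + sqrt(2)*sin(x + pi/4)*sin(sqrt(2)*sin(x + pi/4) + pi/3) - cos(sqrt(2)*sin(x + pi/4) + pi/3)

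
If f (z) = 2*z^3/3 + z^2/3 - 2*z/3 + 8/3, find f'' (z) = 4*z + 2/3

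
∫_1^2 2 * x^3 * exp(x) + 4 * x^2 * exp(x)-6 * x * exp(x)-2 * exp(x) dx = 2*E + 4*exp(2)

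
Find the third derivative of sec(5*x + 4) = 750*tan(5*x + 4)^3*sec(5*x + 4) + 625*tan(5*x + 4)*sec(5*x + 4)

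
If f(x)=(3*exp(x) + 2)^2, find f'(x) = 18*exp(2*x) + 12*exp(x)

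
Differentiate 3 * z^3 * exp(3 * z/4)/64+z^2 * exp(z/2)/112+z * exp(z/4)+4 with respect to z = 9*z^3*exp(3*z/4)/256 + 9*z^2*exp(3*z/4)/64 + z^2*exp(z/2)/224 + z*exp(z/4)/4 + z*exp(z/2)/56 + exp(z/4)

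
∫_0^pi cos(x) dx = 0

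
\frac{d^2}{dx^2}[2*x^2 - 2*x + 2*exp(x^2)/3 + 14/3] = 8*x^2*exp(x^2)/3 + 4*exp(x^2)/3 + 4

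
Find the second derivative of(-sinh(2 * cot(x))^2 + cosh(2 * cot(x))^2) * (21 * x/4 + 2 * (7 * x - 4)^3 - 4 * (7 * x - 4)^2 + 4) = 4116*x - 2744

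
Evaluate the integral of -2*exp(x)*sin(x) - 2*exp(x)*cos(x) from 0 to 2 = -2*exp(2)*sin(2)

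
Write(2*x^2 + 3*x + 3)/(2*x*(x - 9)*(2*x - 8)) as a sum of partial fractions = -47/(80*(x - 4)) + 16/(15*(x - 9)) + 1/(48*x)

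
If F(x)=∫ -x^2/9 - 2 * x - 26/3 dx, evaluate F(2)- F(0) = -584/27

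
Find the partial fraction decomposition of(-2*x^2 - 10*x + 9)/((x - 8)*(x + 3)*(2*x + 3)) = -26/(19*(2*x + 3)) + 7/(11*(x + 3)) - 199/(209*(x - 8))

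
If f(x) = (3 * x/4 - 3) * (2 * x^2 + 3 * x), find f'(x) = 9*x^2/2 - 15*x/2 - 9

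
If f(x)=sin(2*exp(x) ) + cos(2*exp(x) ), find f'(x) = 2*sqrt(2)*exp(x)*cos(2*exp(x) + pi/4)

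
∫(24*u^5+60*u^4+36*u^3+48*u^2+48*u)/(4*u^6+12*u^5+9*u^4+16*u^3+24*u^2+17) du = log((2*u^3 + 3*u^2 + 4)^2 + 1) + C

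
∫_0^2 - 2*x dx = -4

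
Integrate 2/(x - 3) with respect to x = 2*log(x - 3) + C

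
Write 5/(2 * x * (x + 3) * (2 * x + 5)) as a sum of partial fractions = -2/(2*x + 5) + 5/(6*(x + 3)) + 1/(6*x)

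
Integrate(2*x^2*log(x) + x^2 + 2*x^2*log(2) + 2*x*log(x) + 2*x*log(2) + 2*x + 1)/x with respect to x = (x + 1)^2*log(2*x) + C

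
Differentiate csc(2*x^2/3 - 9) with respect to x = -4*x*cot(2*x^2/3 - 9)*csc(2*x^2/3 - 9)/3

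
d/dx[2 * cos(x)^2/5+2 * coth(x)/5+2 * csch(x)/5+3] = -2*sin(2*x)/5 - 2*cosh(x)/(5*sinh(x)^2) - 2/(5*sinh(x)^2)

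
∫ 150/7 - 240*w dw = -120*w^2 + 150*w/7 + C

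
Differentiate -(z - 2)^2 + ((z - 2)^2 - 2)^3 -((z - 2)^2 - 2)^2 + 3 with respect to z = 6*z^5 - 60*z^4 + 212*z^3 - 312*z^2 + 174*z - 28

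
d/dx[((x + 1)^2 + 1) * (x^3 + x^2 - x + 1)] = 5*x^4 + 12*x^3 + 9*x^2 + 2*x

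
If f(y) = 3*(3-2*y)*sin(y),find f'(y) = -6*y*cos(y) - 6*sin(y) + 9*cos(y)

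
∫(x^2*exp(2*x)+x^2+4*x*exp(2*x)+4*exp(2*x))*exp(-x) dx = 2*((x + 1)^2 + 1)*sinh(x) + C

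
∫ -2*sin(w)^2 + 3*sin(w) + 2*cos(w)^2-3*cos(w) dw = sin(2*w) - 3*sqrt(2)*sin(w + pi/4) + C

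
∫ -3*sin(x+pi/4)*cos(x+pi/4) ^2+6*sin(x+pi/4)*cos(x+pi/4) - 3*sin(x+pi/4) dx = (cos(x + pi/4) - 1)^3 + C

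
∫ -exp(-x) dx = exp(-x) + C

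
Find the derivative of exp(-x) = -exp(-x)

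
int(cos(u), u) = sin(u) + C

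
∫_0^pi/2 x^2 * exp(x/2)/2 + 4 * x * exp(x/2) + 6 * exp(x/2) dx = -4 + (pi/2 + 2)^2*exp(pi/4)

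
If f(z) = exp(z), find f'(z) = exp(z)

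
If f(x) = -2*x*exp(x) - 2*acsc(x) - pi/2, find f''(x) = (-2*x^6*exp(x) - 4*x^5*exp(x) + 4*x^4*exp(x) + 8*x^3*exp(x) - 4*x^2*sqrt(1 - 1/x^2) - 2*x^2*exp(x) - 4*x*exp(x) + 2*sqrt(1 - 1/x^2))/(x^5 - 2*x^3 + x)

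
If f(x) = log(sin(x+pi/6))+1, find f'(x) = 1/tan(x + pi/6)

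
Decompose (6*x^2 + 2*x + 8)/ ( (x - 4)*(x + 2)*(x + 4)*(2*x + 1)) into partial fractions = -68/(189*(2*x + 1)) - 6/(7*(x + 4)) + 7/(9*(x + 2)) + 7/(27*(x - 4))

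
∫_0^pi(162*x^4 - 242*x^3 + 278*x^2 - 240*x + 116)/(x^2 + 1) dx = -2*(2 - 3*pi)^2 + log(1 + pi^2) + 24 + 5*pi^2 + 20*pi - 2*(2 - 3*pi)^3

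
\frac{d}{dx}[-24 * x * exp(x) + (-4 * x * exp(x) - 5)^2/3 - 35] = 32*x^2*exp(2*x)/3 + 32*x*exp(2*x)/3 - 32*x*exp(x)/3 - 32*exp(x)/3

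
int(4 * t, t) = 2*t^2 + C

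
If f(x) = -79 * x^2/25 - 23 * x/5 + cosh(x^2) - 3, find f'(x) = 2*x*sinh(x^2) - 158*x/25 - 23/5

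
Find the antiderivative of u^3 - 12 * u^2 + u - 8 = u^4/4 - 4*u^3 + u^2/2 - 8*u + C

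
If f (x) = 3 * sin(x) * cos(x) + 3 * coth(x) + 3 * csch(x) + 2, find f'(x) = -6*sin(x)^2 + 3 - 3*cosh(x)/sinh(x)^2 - 3/sinh(x)^2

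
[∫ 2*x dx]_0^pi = pi^2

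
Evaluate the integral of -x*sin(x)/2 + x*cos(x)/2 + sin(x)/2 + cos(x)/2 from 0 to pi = -pi/2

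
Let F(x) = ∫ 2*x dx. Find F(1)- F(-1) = 0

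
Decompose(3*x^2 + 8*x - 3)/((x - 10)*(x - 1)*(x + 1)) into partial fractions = -4/(11*(x + 1)) - 4/(9*(x - 1)) + 377/(99*(x - 10))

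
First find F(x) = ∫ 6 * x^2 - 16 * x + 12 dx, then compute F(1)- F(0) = 6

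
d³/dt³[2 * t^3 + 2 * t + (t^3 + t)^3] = 504*t^6 + 630*t^4 + 180*t^2 + 18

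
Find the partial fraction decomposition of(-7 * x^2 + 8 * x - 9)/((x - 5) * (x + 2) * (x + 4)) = -17/(2*(x + 4)) + 53/(14*(x + 2)) - 16/(7*(x - 5))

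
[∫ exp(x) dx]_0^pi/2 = -1 + exp(pi/2)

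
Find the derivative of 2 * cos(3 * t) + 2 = -6*sin(3*t)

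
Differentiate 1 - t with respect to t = -1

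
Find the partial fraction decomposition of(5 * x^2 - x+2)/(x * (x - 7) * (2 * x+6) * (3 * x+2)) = 33/(161*(3*x + 2)) - 5/(42*(x + 3)) + 12/(161*(x - 7)) - 1/(42*x)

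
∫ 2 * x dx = x^2 + C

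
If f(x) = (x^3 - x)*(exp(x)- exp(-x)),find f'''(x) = (x^3*exp(2*x) + x^3 + 9*x^2*exp(2*x) - 9*x^2 + 17*x*exp(2*x) + 17*x + 3*exp(2*x) - 3)*exp(-x)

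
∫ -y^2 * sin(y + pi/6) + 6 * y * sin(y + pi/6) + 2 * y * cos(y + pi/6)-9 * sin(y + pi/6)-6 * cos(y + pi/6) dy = (y - 3)^2*cos(y + pi/6) + C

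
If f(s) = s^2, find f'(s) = 2*s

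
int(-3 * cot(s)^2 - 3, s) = 3*cot(s) + C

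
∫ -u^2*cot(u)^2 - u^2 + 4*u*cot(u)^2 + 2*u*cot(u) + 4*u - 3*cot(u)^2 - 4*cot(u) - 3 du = ((u - 2)^2 - 1)*cot(u) + C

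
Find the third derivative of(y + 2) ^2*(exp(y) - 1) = y^2*exp(y) + 10*y*exp(y) + 22*exp(y)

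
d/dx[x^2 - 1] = 2*x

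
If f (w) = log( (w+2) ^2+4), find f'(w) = (2*w + 4)/(w^2 + 4*w + 8)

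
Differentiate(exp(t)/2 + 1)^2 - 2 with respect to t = exp(2*t)/2 + exp(t)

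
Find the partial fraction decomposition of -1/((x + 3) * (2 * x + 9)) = 2/(3*(2*x + 9)) - 1/(3*(x + 3))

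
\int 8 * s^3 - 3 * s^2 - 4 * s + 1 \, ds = 2*s^4 - s^3 - 2*s^2 + s + C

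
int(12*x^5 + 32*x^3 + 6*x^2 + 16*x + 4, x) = 2*x^6 + 8*x^4 + 2*x^3 + 8*x^2 + 4*x + C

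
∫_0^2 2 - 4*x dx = -4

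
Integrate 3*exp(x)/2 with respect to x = 3*exp(x)/2 + C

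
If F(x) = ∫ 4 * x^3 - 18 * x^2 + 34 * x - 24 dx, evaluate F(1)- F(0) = -12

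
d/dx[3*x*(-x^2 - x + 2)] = -9*x^2 - 6*x + 6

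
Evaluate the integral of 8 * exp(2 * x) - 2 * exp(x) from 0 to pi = -2*exp(pi) - 2 + 4*exp(2*pi)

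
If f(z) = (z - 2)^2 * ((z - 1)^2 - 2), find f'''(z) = 24*z - 36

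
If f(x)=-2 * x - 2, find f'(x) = -2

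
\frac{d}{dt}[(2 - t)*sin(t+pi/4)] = -t*cos(t + pi/4) - sin(t + pi/4) + 2*cos(t + pi/4)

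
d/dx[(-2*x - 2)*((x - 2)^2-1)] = -6*x^2 + 12*x + 2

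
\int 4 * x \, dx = 2*x^2 + C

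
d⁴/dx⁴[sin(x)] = sin(x)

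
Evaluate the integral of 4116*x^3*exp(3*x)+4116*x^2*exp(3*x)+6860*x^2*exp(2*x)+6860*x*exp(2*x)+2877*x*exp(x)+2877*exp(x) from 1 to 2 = -4*(6 + 7*E)^3 - 2*(6 + 14*exp(2))^2 - 21*E + 42*exp(2) + 2*(6 + 7*E)^2 + 4*(6 + 14*exp(2))^3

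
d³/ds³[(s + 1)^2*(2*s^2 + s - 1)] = 48*s + 30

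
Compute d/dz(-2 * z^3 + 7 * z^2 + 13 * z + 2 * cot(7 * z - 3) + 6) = -6*z^2 + 14*z - 14*cot(7*z - 3)^2 - 1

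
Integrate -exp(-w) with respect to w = exp(-w) + C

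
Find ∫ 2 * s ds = s^2 + C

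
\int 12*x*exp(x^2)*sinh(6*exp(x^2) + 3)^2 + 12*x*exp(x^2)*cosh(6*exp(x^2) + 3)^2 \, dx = sinh(12*exp(x^2) + 6)/2 + C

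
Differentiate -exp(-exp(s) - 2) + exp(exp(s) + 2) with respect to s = (exp(s) + exp(s + 2*exp(s) + 4))*exp(-exp(s) - 2)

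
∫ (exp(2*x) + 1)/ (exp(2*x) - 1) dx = log(2*sinh(x)) + C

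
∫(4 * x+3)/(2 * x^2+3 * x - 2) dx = log(2*x^2 + 3*x - 2) + C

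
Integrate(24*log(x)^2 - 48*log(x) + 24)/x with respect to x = 8*(log(x) - 1)^3 + C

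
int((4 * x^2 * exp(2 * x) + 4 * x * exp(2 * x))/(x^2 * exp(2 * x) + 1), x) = 2*log(x^2*exp(2*x) + 1) + C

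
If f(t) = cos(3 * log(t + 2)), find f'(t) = -3*sin(3*log(t + 2))/(t + 2)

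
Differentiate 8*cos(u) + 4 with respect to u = -8*sin(u)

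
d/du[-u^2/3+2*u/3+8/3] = 2/3 - 2*u/3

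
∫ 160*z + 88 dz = 80*z^2 + 88*z + C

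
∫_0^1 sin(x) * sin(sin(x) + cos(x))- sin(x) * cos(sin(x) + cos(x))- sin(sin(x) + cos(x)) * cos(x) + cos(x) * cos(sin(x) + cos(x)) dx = sqrt(2)*(-sin(pi/4 + 1) + sin(pi/4 + sqrt(2)*sin(pi/4 + 1)))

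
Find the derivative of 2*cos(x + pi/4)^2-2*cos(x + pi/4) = 2*sin(x + pi/4) - 2*cos(2*x)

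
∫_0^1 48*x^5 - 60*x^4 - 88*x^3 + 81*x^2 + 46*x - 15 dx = 9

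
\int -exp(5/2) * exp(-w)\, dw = exp(5/2 - w) + C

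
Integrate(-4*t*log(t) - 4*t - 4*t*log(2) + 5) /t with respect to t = -(4*t - 5)*log(2*t) + C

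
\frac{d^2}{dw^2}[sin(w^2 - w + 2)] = -4*w^2*sin(w^2 - w + 2) + 4*w*sin(w^2 - w + 2) - sin(w^2 - w + 2) + 2*cos(w^2 - w + 2)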